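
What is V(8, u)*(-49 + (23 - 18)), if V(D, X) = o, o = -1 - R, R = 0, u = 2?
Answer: 44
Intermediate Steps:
o = -1 (o = -1 - 1*0 = -1 + 0 = -1)
V(D, X) = -1
V(8, u)*(-49 + (23 - 18)) = -(-49 + (23 - 18)) = -(-49 + 5) = -1*(-44) = 44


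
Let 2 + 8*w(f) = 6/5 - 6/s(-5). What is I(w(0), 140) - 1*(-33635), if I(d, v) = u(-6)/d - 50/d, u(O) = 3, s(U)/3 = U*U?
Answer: 374685/11 ≈ 34062.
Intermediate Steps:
s(U) = 3*U² (s(U) = 3*(U*U) = 3*U²)
w(f) = -11/100 (w(f) = -¼ + (6/5 - 6/(3*(-5)²))/8 = -¼ + (6*(⅕) - 6/(3*25))/8 = -¼ + (6/5 - 6/75)/8 = -¼ + (6/5 - 6*1/75)/8 = -¼ + (6/5 - 2/25)/8 = -¼ + (⅛)*(28/25) = -¼ + 7/50 = -11/100)
I(d, v) = -47/d (I(d, v) = 3/d - 50/d = -47/d)
I(w(0), 140) - 1*(-33635) = -47/(-11/100) - 1*(-33635) = -47*(-100/11) + 33635 = 4700/11 + 33635 = 374685/11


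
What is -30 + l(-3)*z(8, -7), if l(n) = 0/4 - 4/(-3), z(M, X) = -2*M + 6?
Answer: -130/3 ≈ -43.333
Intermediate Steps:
z(M, X) = 6 - 2*M
l(n) = 4/3 (l(n) = 0*(1/4) - 4*(-1/3) = 0 + 4/3 = 4/3)
-30 + l(-3)*z(8, -7) = -30 + 4*(6 - 2*8)/3 = -30 + 4*(6 - 16)/3 = -30 + (4/3)*(-10) = -30 - 40/3 = -130/3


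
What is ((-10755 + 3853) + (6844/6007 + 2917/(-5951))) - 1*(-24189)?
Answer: 617992952784/35747657 ≈ 17288.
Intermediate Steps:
((-10755 + 3853) + (6844/6007 + 2917/(-5951))) - 1*(-24189) = (-6902 + (6844*(1/6007) + 2917*(-1/5951))) + 24189 = (-6902 + (6844/6007 - 2917/5951)) + 24189 = (-6902 + 23206225/35747657) + 24189 = -246707122389/35747657 + 24189 = 617992952784/35747657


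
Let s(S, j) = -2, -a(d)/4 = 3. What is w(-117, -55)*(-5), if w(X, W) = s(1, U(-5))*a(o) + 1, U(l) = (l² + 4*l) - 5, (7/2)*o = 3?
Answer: -125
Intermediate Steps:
o = 6/7 (o = (2/7)*3 = 6/7 ≈ 0.85714)
a(d) = -12 (a(d) = -4*3 = -12)
U(l) = -5 + l² + 4*l
w(X, W) = 25 (w(X, W) = -2*(-12) + 1 = 24 + 1 = 25)
w(-117, -55)*(-5) = 25*(-5) = -125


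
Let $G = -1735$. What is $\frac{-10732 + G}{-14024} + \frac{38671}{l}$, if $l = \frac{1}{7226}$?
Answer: $\frac{3918819535971}{14024} \approx 2.7944 \cdot 10^{8}$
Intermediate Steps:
$l = \frac{1}{7226} \approx 0.00013839$
$\frac{-10732 + G}{-14024} + \frac{38671}{l} = \frac{-10732 - 1735}{-14024} + 38671 \frac{1}{\frac{1}{7226}} = \left(-12467\right) \left(- \frac{1}{14024}\right) + 38671 \cdot 7226 = \frac{12467}{14024} + 279436646 = \frac{3918819535971}{14024}$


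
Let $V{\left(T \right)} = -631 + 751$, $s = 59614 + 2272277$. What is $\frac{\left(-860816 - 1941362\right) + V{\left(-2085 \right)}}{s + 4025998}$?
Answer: $- \frac{2802058}{6357889} \approx -0.44072$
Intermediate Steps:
$s = 2331891$
$V{\left(T \right)} = 120$
$\frac{\left(-860816 - 1941362\right) + V{\left(-2085 \right)}}{s + 4025998} = \frac{\left(-860816 - 1941362\right) + 120}{2331891 + 4025998} = \frac{\left(-860816 - 1941362\right) + 120}{6357889} = \left(-2802178 + 120\right) \frac{1}{6357889} = \left(-2802058\right) \frac{1}{6357889} = - \frac{2802058}{6357889}$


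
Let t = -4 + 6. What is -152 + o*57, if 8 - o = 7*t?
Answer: -494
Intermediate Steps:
t = 2
o = -6 (o = 8 - 7*2 = 8 - 1*14 = 8 - 14 = -6)
-152 + o*57 = -152 - 6*57 = -152 - 342 = -494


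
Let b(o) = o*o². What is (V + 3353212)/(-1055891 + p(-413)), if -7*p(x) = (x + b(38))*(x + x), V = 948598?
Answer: 4301810/5370271 ≈ 0.80104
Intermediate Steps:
b(o) = o³
p(x) = -2*x*(54872 + x)/7 (p(x) = -(x + 38³)*(x + x)/7 = -(x + 54872)*2*x/7 = -(54872 + x)*2*x/7 = -2*x*(54872 + x)/7)
(V + 3353212)/(-1055891 + p(-413)) = (948598 + 3353212)/(-1055891 - 2/7*(-413)*(54872 - 413)) = 4301810/(-1055891 - 2/7*(-413)*54459) = 4301810/(-1055891 + 6426162) = 4301810/5370271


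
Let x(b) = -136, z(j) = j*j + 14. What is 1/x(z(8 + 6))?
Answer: -1/136 ≈ -0.0073529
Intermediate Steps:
z(j) = 14 + j**2 (z(j) = j**2 + 14 = 14 + j**2)
1/x(z(8 + 6)) = 1/(-136) = -1/136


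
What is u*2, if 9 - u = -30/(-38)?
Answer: 312/19 ≈ 16.421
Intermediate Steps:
u = 156/19 (u = 9 - (-30)/(-38) = 9 - (-30)*(-1)/38 = 9 - 1*15/19 = 9 - 15/19 = 156/19 ≈ 8.2105)
u*2 = (156/19)*2 = 312/19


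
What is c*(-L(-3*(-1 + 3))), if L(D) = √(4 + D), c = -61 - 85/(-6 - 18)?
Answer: 1379*I*√2/24 ≈ 81.258*I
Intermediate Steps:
c = -1379/24 (c = -61 - 85/(-24) = -61 - 1/24*(-85) = -61 + 85/24 = -1379/24 ≈ -57.458)
c*(-L(-3*(-1 + 3))) = -(-1379)*√(4 - 3*(-1 + 3))/24 = -(-1379)*√(4 - 3*2)/24 = -(-1379)*√(4 - 6)/24 = -(-1379)*√(-2)/24 = -(-1379)*I*√2/24 = 1379*I*√2/24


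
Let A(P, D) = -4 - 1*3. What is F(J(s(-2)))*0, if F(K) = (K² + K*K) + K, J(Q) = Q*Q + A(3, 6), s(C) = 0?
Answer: 0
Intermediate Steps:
A(P, D) = -7 (A(P, D) = -4 - 3 = -7)
J(Q) = -7 + Q² (J(Q) = Q*Q - 7 = Q² - 7 = -7 + Q²)
F(K) = K + 2*K² (F(K) = (K² + K²) + K = 2*K² + K = K + 2*K²)
F(J(s(-2)))*0 = ((-7 + 0²)*(1 + 2*(-7 + 0²)))*0 = ((-7 + 0)*(1 + 2*(-7 + 0)))*0 = -7*(1 + 2*(-7))*0 = -7*(1 - 14)*0 = -7*(-13)*0 = 91*0 = 0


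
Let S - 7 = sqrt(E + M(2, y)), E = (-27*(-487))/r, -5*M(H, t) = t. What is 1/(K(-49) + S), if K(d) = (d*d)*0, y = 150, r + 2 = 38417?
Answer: 89635/1007212 - I*sqrt(4862916435)/1007212 ≈ 0.088993 - 0.069235*I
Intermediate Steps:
r = 38415 (r = -2 + 38417 = 38415)
M(H, t) = -t/5
K(d) = 0 (K(d) = d**2*0 = 0)
E = 4383/12805 (E = -27*(-487)/38415 = 13149*(1/38415) = 4383/12805 ≈ 0.34229)
S = 7 + I*sqrt(4862916435)/12805 (S = 7 + sqrt(4383/12805 - 1/5*150) = 7 + sqrt(4383/12805 - 30) = 7 + sqrt(-379767/12805) = 7 + I*sqrt(4862916435)/12805 ≈ 7.0 + 5.4459*I)
1/(K(-49) + S) = 1/(0 + (7 + I*sqrt(4862916435)/12805)) = 1/(7 + I*sqrt(4862916435)/12805)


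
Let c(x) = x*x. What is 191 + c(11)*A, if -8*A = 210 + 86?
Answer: -4286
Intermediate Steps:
A = -37 (A = -(210 + 86)/8 = -1/8*296 = -37)
c(x) = x**2
191 + c(11)*A = 191 + 11**2*(-37) = 191 + 121*(-37) = 191 - 4477 = -4286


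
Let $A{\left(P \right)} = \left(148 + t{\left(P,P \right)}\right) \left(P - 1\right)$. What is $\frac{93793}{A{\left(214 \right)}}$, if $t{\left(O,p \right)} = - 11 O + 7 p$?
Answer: $- \frac{93793}{150804} \approx -0.62195$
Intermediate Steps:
$A{\left(P \right)} = \left(-1 + P\right) \left(148 - 4 P\right)$ ($A{\left(P \right)} = \left(148 + \left(- 11 P + 7 P\right)\right) \left(P - 1\right) = \left(148 - 4 P\right) \left(-1 + P\right) = \left(-1 + P\right) \left(148 - 4 P\right)$)
$\frac{93793}{A{\left(214 \right)}} = \frac{93793}{-148 - 4 \cdot 214^{2} + 152 \cdot 214} = \frac{93793}{-148 - 183184 + 32528} = \frac{93793}{-150804} = 93793 \left(- \frac{1}{150804}\right) = - \frac{93793}{150804}$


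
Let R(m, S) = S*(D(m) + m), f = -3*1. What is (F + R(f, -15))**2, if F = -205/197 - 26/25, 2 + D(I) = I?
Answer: 337274047009/24255625 ≈ 13905.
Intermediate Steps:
D(I) = -2 + I
f = -3
F = -10247/4925 (F = -205*1/197 - 26*1/25 = -205/197 - 26/25 = -10247/4925 ≈ -2.0806)
R(m, S) = S*(-2 + 2*m) (R(m, S) = S*((-2 + m) + m) = S*(-2 + 2*m))
(F + R(f, -15))**2 = (-10247/4925 + 2*(-15)*(-1 - 3))**2 = (-10247/4925 + 2*(-15)*(-4))**2 = (-10247/4925 + 120)**2 = (580753/4925)**2 = 337274047009/24255625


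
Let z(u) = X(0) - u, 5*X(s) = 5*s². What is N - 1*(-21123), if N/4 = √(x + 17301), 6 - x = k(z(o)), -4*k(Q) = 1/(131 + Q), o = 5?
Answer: 21123 + √122118206/21 ≈ 21649.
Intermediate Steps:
X(s) = s² (X(s) = (5*s²)/5 = s²)
z(u) = -u (z(u) = 0² - u = 0 - u = -u)
k(Q) = -1/(4*(131 + Q))
x = 3025/504 (x = 6 - (-1)/(524 + 4*(-1*5)) = 6 - (-1)/(524 + 4*(-5)) = 6 - (-1)/(524 - 20) = 6 - (-1)/504 = 6 - 1*(-1/504) = 6 + 1/504 = 3025/504 ≈ 6.0020)
N = √122118206/21 (N = 4*√(3025/504 + 17301) = 4*√(8722729/504) = 4*(√122118206/84) = √122118206/21 ≈ 526.22)
N - 1*(-21123) = √122118206/21 - 1*(-21123) = √122118206/21 + 21123 = 21123 + √122118206/21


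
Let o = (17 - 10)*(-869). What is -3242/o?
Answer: 3242/6083 ≈ 0.53296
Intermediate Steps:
o = -6083 (o = 7*(-869) = -6083)
-3242/o = -3242/(-6083) = -3242*(-1/6083) = 3242/6083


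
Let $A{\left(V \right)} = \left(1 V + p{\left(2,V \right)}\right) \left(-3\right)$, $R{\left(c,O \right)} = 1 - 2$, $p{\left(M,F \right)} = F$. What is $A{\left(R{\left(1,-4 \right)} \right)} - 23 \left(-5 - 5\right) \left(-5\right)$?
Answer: $-1144$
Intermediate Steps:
$R{\left(c,O \right)} = -1$ ($R{\left(c,O \right)} = 1 - 2 = -1$)
$A{\left(V \right)} = - 6 V$ ($A{\left(V \right)} = \left(1 V + V\right) \left(-3\right) = \left(V + V\right) \left(-3\right) = 2 V \left(-3\right) = - 6 V$)
$A{\left(R{\left(1,-4 \right)} \right)} - 23 \left(-5 - 5\right) \left(-5\right) = \left(-6\right) \left(-1\right) - 23 \left(-5 - 5\right) \left(-5\right) = 6 - 23 \left(\left(-10\right) \left(-5\right)\right) = 6 - 1150 = -1144$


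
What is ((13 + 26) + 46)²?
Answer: 7225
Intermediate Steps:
((13 + 26) + 46)² = (39 + 46)² = 85² = 7225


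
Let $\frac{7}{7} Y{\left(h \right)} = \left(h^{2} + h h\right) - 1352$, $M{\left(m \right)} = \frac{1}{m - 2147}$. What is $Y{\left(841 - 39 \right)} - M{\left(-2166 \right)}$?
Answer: $\frac{5542446529}{4313} \approx 1.2851 \cdot 10^{6}$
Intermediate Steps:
$M{\left(m \right)} = \frac{1}{-2147 + m}$
$Y{\left(h \right)} = -1352 + 2 h^{2}$ ($Y{\left(h \right)} = \left(h^{2} + h h\right) - 1352 = \left(h^{2} + h^{2}\right) - 1352 = 2 h^{2} - 1352 = -1352 + 2 h^{2}$)
$Y{\left(841 - 39 \right)} - M{\left(-2166 \right)} = \left(-1352 + 2 \left(841 - 39\right)^{2}\right) - \frac{1}{-2147 - 2166} = \left(-1352 + 2 \cdot 802^{2}\right) - \frac{1}{-4313} = \left(-1352 + 2 \cdot 643204\right) - - \frac{1}{4313} = \left(-1352 + 1286408\right) + \frac{1}{4313} = 1285056 + \frac{1}{4313} = \frac{5542446529}{4313}$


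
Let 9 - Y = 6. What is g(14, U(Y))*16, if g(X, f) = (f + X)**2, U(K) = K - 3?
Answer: 3136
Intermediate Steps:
Y = 3 (Y = 9 - 1*6 = 9 - 6 = 3)
U(K) = -3 + K
g(X, f) = (X + f)**2
g(14, U(Y))*16 = (14 + (-3 + 3))**2*16 = (14 + 0)**2*16 = 14**2*16 = 196*16 = 3136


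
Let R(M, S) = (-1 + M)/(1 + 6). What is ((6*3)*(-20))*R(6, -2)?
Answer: -1800/7 ≈ -257.14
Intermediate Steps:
R(M, S) = -⅐ + M/7 (R(M, S) = (-1 + M)/7 = (-1 + M)*(⅐) = -⅐ + M/7)
((6*3)*(-20))*R(6, -2) = ((6*3)*(-20))*(-⅐ + (⅐)*6) = (18*(-20))*(-⅐ + 6/7) = -360*5/7 = -1800/7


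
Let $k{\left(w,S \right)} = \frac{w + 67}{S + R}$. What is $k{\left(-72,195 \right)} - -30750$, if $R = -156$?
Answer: $\frac{1199245}{39} \approx 30750.0$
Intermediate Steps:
$k{\left(w,S \right)} = \frac{67 + w}{-156 + S}$ ($k{\left(w,S \right)} = \frac{w + 67}{S - 156} = \frac{67 + w}{-156 + S}$)
$k{\left(-72,195 \right)} - -30750 = \frac{67 - 72}{-156 + 195} - -30750 = \frac{1}{39} \left(-5\right) + 30750 = - \frac{5}{39} + 30750 = \frac{1199245}{39}$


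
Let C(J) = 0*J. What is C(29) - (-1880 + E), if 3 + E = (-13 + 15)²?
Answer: 1879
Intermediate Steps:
E = 1 (E = -3 + (-13 + 15)² = -3 + 2² = -3 + 4 = 1)
C(J) = 0
C(29) - (-1880 + E) = 0 - (-1880 + 1) = 0 - 1*(-1879) = 0 + 1879 = 1879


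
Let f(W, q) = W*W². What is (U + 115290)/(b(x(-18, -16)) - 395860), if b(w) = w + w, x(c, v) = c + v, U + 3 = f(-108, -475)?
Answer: 381475/131976 ≈ 2.8905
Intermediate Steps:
f(W, q) = W³
U = -1259715 (U = -3 + (-108)³ = -3 - 1259712 = -1259715)
b(w) = 2*w
(U + 115290)/(b(x(-18, -16)) - 395860) = (-1259715 + 115290)/(2*(-18 - 16) - 395860) = -1144425/(2*(-34) - 395860) = -1144425/(-68 - 395860) = -1144425/(-395928) = -1144425*(-1/395928) = 381475/131976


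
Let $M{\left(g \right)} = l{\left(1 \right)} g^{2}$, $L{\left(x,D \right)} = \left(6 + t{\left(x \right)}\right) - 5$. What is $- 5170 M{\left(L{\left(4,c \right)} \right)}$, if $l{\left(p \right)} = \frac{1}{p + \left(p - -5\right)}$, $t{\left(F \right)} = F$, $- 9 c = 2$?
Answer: $- \frac{129250}{7} \approx -18464.0$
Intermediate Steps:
$c = - \frac{2}{9}$ ($c = \left(- \frac{1}{9}\right) 2 = - \frac{2}{9} \approx -0.22222$)
$l{\left(p \right)} = \frac{1}{5 + 2 p}$ ($l{\left(p \right)} = \frac{1}{p + \left(p + 5\right)} = \frac{1}{p + \left(5 + p\right)} = \frac{1}{5 + 2 p}$)
$L{\left(x,D \right)} = 1 + x$ ($L{\left(x,D \right)} = \left(6 + x\right) - 5 = 1 + x$)
$M{\left(g \right)} = \frac{g^{2}}{7}$ ($M{\left(g \right)} = \frac{g^{2}}{5 + 2 \cdot 1} = \frac{g^{2}}{5 + 2} = \frac{g^{2}}{7}$)
$- 5170 M{\left(L{\left(4,c \right)} \right)} = - 5170 \frac{\left(1 + 4\right)^{2}}{7} = - 5170 \frac{5^{2}}{7} = - 5170 \cdot \frac{1}{7} \cdot 25 = \left(-5170\right) \frac{25}{7} = - \frac{129250}{7}$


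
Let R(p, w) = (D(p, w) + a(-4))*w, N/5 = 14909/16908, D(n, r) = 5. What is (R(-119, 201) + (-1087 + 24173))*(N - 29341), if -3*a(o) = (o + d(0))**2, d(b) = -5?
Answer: -2314443705278/4227 ≈ -5.4754e+8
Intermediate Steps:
a(o) = -(-5 + o)**2/3 (a(o) = -(o - 5)**2/3 = -(-5 + o)**2/3)
N = 74545/16908 (N = 5*(14909/16908) = 74545/16908 ≈ 4.4089)
R(p, w) = -22*w (R(p, w) = (5 - (-5 - 4)**2/3)*w = (5 - 1/3*(-9)**2)*w = (5 - 1/3*81)*w = (5 - 27)*w = -22*w)
(R(-119, 201) + (-1087 + 24173))*(N - 29341) = (-22*201 + (-1087 + 24173))*(74545/16908 - 29341) = (-4422 + 23086)*(-496023083/16908) = 18664*(-496023083/16908) = -2314443705278/4227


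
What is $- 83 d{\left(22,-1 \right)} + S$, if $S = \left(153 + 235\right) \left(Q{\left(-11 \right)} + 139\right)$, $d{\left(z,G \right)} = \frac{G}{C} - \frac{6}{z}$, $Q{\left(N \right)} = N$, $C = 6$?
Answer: $\frac{3280231}{66} \approx 49701.0$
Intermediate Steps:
$d{\left(z,G \right)} = - \frac{6}{z} + \frac{G}{6}$ ($d{\left(z,G \right)} = \frac{G}{6} - \frac{6}{z} = - \frac{6}{z} + \frac{G}{6}$)
$S = 49664$ ($S = \left(153 + 235\right) \left(-11 + 139\right) = 388 \cdot 128 = 49664$)
$- 83 d{\left(22,-1 \right)} + S = - 83 \left(- \frac{6}{22} + \frac{1}{6} \left(-1\right)\right) + 49664 = - 83 \left(\left(-6\right) \frac{1}{22} - \frac{1}{6}\right) + 49664 = - 83 \left(- \frac{3}{11} - \frac{1}{6}\right) + 49664 = \left(-83\right) \left(- \frac{29}{66}\right) + 49664 = \frac{2407}{66} + 49664 = \frac{3280231}{66}$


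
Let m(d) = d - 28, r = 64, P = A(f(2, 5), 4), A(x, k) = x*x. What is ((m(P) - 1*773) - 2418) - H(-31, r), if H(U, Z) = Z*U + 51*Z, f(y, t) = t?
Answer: -4474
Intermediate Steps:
A(x, k) = x²
P = 25 (P = 5² = 25)
H(U, Z) = 51*Z + U*Z (H(U, Z) = U*Z + 51*Z = 51*Z + U*Z)
m(d) = -28 + d
((m(P) - 1*773) - 2418) - H(-31, r) = (((-28 + 25) - 1*773) - 2418) - 64*(51 - 31) = ((-3 - 773) - 2418) - 64*20 = (-776 - 2418) - 1*1280 = -3194 - 1280 = -4474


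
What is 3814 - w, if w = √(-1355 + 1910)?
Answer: 3814 - √555 ≈ 3790.4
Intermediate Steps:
w = √555 ≈ 23.558
3814 - w = 3814 - √555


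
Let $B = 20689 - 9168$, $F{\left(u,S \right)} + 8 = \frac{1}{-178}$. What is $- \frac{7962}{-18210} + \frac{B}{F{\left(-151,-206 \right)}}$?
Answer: $- \frac{1244419771}{864975} \approx -1438.7$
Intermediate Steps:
$F{\left(u,S \right)} = - \frac{1425}{178}$ ($F{\left(u,S \right)} = -8 + \frac{1}{-178} = -8 - \frac{1}{178} = - \frac{1425}{178}$)
$B = 11521$
$- \frac{7962}{-18210} + \frac{B}{F{\left(-151,-206 \right)}} = - \frac{7962}{-18210} + \frac{11521}{- \frac{1425}{178}} = \left(-7962\right) \left(- \frac{1}{18210}\right) + 11521 \left(- \frac{178}{1425}\right) = \frac{1327}{3035} - \frac{2050738}{1425} = - \frac{1244419771}{864975}$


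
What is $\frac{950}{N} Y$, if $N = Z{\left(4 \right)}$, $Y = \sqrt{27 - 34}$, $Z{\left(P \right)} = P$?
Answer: $\frac{475 i \sqrt{7}}{2} \approx 628.37 i$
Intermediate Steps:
$Y = i \sqrt{7}$ ($Y = \sqrt{-7} = i \sqrt{7} \approx 2.6458 i$)
$N = 4$
$\frac{950}{N} Y = \frac{950}{4} i \sqrt{7} = 950 \cdot \frac{1}{4} i \sqrt{7} = \frac{475 i \sqrt{7}}{2}$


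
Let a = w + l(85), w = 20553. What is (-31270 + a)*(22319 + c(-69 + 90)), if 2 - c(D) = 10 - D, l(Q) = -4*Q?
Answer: -246924924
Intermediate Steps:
c(D) = -8 + D (c(D) = 2 - (10 - D) = 2 + (-10 + D) = -8 + D)
a = 20213 (a = 20553 - 4*85 = 20553 - 340 = 20213)
(-31270 + a)*(22319 + c(-69 + 90)) = (-31270 + 20213)*(22319 + (-8 + (-69 + 90))) = -11057*(22319 + (-8 + 21)) = -11057*(22319 + 13) = -11057*22332 = -246924924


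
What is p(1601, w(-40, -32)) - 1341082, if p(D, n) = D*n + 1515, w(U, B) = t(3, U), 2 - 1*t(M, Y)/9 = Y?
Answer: -734389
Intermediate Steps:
t(M, Y) = 18 - 9*Y
w(U, B) = 18 - 9*U
p(D, n) = 1515 + D*n
p(1601, w(-40, -32)) - 1341082 = (1515 + 1601*(18 - 9*(-40))) - 1341082 = (1515 + 1601*(18 + 360)) - 1341082 = (1515 + 1601*378) - 1341082 = (1515 + 605178) - 1341082 = 606693 - 1341082 = -734389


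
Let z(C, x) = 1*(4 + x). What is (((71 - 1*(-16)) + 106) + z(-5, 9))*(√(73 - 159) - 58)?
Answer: -11948 + 206*I*√86 ≈ -11948.0 + 1910.4*I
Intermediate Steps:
z(C, x) = 4 + x
(((71 - 1*(-16)) + 106) + z(-5, 9))*(√(73 - 159) - 58) = (((71 - 1*(-16)) + 106) + (4 + 9))*(√(73 - 159) - 58) = (((71 + 16) + 106) + 13)*(√(-86) - 58) = ((87 + 106) + 13)*(I*√86 - 58) = (193 + 13)*(-58 + I*√86) = 206*(-58 + I*√86) = -11948 + 206*I*√86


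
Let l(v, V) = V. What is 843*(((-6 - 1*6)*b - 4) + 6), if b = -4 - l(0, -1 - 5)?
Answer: -18546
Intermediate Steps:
b = 2 (b = -4 - (-1 - 5) = -4 - 1*(-6) = -4 + 6 = 2)
843*(((-6 - 1*6)*b - 4) + 6) = 843*(((-6 - 1*6)*2 - 4) + 6) = 843*(((-6 - 6)*2 - 4) + 6) = 843*((-12*2 - 4) + 6) = 843*((-24 - 4) + 6) = 843*(-28 + 6) = 843*(-22) = -18546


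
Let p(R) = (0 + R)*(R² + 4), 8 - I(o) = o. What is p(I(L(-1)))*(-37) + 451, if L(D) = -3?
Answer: -50424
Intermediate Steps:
I(o) = 8 - o
p(R) = R*(4 + R²)
p(I(L(-1)))*(-37) + 451 = ((8 - 1*(-3))*(4 + (8 - 1*(-3))²))*(-37) + 451 = ((8 + 3)*(4 + (8 + 3)²))*(-37) + 451 = (11*(4 + 11²))*(-37) + 451 = (11*(4 + 121))*(-37) + 451 = (11*125)*(-37) + 451 = 1375*(-37) + 451 = -50875 + 451 = -50424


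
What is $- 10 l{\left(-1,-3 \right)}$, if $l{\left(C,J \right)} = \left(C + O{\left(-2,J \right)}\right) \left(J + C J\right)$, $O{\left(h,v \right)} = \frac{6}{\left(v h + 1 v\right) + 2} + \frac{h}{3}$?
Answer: $0$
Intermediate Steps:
$O{\left(h,v \right)} = \frac{6}{2 + v + h v} + \frac{h}{3}$ ($O{\left(h,v \right)} = \frac{6}{\left(h v + v\right) + 2} + h \frac{1}{3} = \frac{6}{\left(v + h v\right) + 2} + \frac{h}{3} = \frac{6}{2 + v + h v} + \frac{h}{3}$)
$l{\left(C,J \right)} = \left(C + \frac{14 + 2 J}{3 \left(2 - J\right)}\right) \left(J + C J\right)$ ($l{\left(C,J \right)} = \left(C + \frac{18 + 2 \left(-2\right) - 2 J + J \left(-2\right)^{2}}{3 \left(2 + J - 2 J\right)}\right) \left(J + C J\right) = \left(C + \frac{18 - 4 - 2 J + J 4}{3 \left(2 - J\right)}\right) \left(J + C J\right) = \left(C + \frac{18 - 4 - 2 J + 4 J}{3 \left(2 - J\right)}\right) \left(J + C J\right) = \left(C + \frac{14 + 2 J}{3 \left(2 - J\right)}\right) \left(J + C J\right)$)
$- 10 l{\left(-1,-3 \right)} = - 10 \cdot \frac{1}{3} \left(-3\right) \frac{1}{2 - -3} \left(14 + 2 \left(-3\right) + 2 \left(-1\right) \left(7 - 3\right) + 3 \left(-1\right) \left(1 - 1\right) \left(2 - -3\right)\right) = - 10 \cdot \frac{1}{3} \left(-3\right) \frac{1}{2 + 3} \left(14 - 6 + 2 \left(-1\right) 4 + 3 \left(-1\right) 0 \left(2 + 3\right)\right) = - 10 \cdot \frac{1}{3} \left(-3\right) \frac{1}{5} \left(14 - 6 - 8 + 3 \left(-1\right) 0 \cdot 5\right) = - 10 \cdot \frac{1}{3} \left(-3\right) \frac{1}{5} \left(14 - 6 - 8 + 0\right) = - 10 \cdot \frac{1}{3} \left(-3\right) \frac{1}{5} \cdot 0 = \left(-10\right) 0 = 0$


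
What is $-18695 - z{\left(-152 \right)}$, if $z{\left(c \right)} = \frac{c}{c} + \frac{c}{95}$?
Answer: $- \frac{93472}{5} \approx -18694.0$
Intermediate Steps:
$z{\left(c \right)} = 1 + \frac{c}{95}$ ($z{\left(c \right)} = 1 + c \frac{1}{95} = 1 + \frac{c}{95}$)
$-18695 - z{\left(-152 \right)} = -18695 - \left(1 + \frac{1}{95} \left(-152\right)\right) = -18695 - \left(1 - \frac{8}{5}\right) = -18695 - - \frac{3}{5} = -18695 + \frac{3}{5} = - \frac{93472}{5}$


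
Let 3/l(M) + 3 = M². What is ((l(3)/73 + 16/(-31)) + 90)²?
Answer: 164053351225/20484676 ≈ 8008.6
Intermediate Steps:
l(M) = 3/(-3 + M²)
((l(3)/73 + 16/(-31)) + 90)² = (((3/(-3 + 3²))/73 + 16/(-31)) + 90)² = (((3/(-3 + 9))*(1/73) + 16*(-1/31)) + 90)² = (((3/6)*(1/73) - 16/31) + 90)² = (((3*(⅙))*(1/73) - 16/31) + 90)² = (((½)*(1/73) - 16/31) + 90)² = ((1/146 - 16/31) + 90)² = (-2305/4526 + 90)² = (405035/4526)² = 164053351225/20484676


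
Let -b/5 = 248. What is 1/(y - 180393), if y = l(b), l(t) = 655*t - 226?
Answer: -1/992819 ≈ -1.0072e-6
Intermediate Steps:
b = -1240 (b = -5*248 = -1240)
l(t) = -226 + 655*t
y = -812426 (y = -226 + 655*(-1240) = -226 - 812200 = -812426)
1/(y - 180393) = 1/(-812426 - 180393) = 1/(-992819) = -1/992819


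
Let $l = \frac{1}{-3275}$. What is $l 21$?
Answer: $- \frac{21}{3275} \approx -0.0064122$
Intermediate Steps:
$l = - \frac{1}{3275} \approx -0.00030534$
$l 21 = \left(- \frac{1}{3275}\right) 21 = - \frac{21}{3275}$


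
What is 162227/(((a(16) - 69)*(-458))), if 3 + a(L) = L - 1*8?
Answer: 162227/29312 ≈ 5.5345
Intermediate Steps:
a(L) = -11 + L (a(L) = -3 + (L - 1*8) = -3 + (L - 8) = -3 + (-8 + L) = -11 + L)
162227/(((a(16) - 69)*(-458))) = 162227/((((-11 + 16) - 69)*(-458))) = 162227/(((5 - 69)*(-458))) = 162227/((-64*(-458))) = 162227/29312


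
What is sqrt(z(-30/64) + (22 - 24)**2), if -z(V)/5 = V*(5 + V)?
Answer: sqrt(14971)/32 ≈ 3.8236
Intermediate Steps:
z(V) = -5*V*(5 + V)
sqrt(z(-30/64) + (22 - 24)**2) = sqrt(-5*(-30/64)*(5 - 30/64) + (22 - 24)**2) = sqrt(-5*(-30*1/64)*(5 - 30*1/64) + (-2)**2) = sqrt(-5*(-15/32)*(5 - 15/32) + 4) = sqrt(-5*(-15/32)*145/32 + 4) = sqrt(10875/1024 + 4) = sqrt(14971/1024) = sqrt(14971)/32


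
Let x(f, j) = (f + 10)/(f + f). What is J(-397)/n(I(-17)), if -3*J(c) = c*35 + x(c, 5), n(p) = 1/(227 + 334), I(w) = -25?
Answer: 2063029441/794 ≈ 2.5983e+6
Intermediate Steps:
x(f, j) = (10 + f)/(2*f) (x(f, j) = (10 + f)/((2*f)) = (10 + f)*(1/(2*f)) = (10 + f)/(2*f))
n(p) = 1/561
J(c) = -35*c/3 - (10 + c)/(6*c) (J(c) = -(c*35 + (10 + c)/(2*c))/3 = -(35*c + (10 + c)/(2*c))/3 = -35*c/3 - (10 + c)/(6*c))
J(-397)/n(I(-17)) = ((1/6)*(-10 - 1*(-397) - 70*(-397)**2)/(-397))/(1/561) = ((1/6)*(-1/397)*(-10 + 397 - 70*157609))*561 = ((1/6)*(-1/397)*(-10 + 397 - 11032630))*561 = ((1/6)*(-1/397)*(-11032243))*561 = (11032243/2382)*561 = 2063029441/794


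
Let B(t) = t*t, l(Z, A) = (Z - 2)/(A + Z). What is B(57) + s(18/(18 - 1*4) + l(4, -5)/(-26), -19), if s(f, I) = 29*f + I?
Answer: 297526/91 ≈ 3269.5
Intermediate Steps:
l(Z, A) = (-2 + Z)/(A + Z)
B(t) = t²
s(f, I) = I + 29*f
B(57) + s(18/(18 - 1*4) + l(4, -5)/(-26), -19) = 57² + (-19 + 29*(18/(18 - 1*4) + ((-2 + 4)/(-5 + 4))/(-26))) = 3249 + (-19 + 29*(18/(18 - 4) + (2/(-1))*(-1/26))) = 3249 + (-19 + 29*(18/14 - 1*2*(-1/26))) = 3249 + (-19 + 29*(18*(1/14) - 2*(-1/26))) = 3249 + (-19 + 29*(9/7 + 1/13)) = 3249 + (-19 + 29*(124/91)) = 3249 + (-19 + 3596/91) = 3249 + 1867/91 = 297526/91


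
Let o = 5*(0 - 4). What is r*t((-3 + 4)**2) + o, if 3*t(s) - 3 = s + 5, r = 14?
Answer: 22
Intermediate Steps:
o = -20 (o = 5*(-4) = -20)
t(s) = 8/3 + s/3 (t(s) = 1 + (s + 5)/3 = 1 + (5 + s)/3 = 1 + (5/3 + s/3) = 8/3 + s/3)
r*t((-3 + 4)**2) + o = 14*(8/3 + (-3 + 4)**2/3) - 20 = 14*(8/3 + (1/3)*1**2) - 20 = 14*(8/3 + (1/3)*1) - 20 = 14*(8/3 + 1/3) - 20 = 14*3 - 20 = 42 - 20 = 22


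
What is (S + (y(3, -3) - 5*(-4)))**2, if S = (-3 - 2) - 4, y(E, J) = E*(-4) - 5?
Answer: 36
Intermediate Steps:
y(E, J) = -5 - 4*E (y(E, J) = -4*E - 5 = -5 - 4*E)
S = -9 (S = -5 - 4 = -9)
(S + (y(3, -3) - 5*(-4)))**2 = (-9 + ((-5 - 4*3) - 5*(-4)))**2 = (-9 + ((-5 - 12) + 20))**2 = (-9 + (-17 + 20))**2 = (-9 + 3)**2 = (-6)**2 = 36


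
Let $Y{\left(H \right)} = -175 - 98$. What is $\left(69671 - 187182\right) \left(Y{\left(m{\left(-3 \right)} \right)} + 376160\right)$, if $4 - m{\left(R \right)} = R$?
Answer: $-44170857257$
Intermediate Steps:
$m{\left(R \right)} = 4 - R$
$Y{\left(H \right)} = -273$ ($Y{\left(H \right)} = -175 - 98 = -273$)
$\left(69671 - 187182\right) \left(Y{\left(m{\left(-3 \right)} \right)} + 376160\right) = \left(69671 - 187182\right) \left(-273 + 376160\right) = \left(-117511\right) 375887 = -44170857257$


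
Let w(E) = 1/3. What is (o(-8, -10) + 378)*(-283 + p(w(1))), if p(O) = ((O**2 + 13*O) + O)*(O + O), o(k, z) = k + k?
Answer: -2734910/27 ≈ -1.0129e+5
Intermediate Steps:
o(k, z) = 2*k
w(E) = 1/3
p(O) = 2*O*(O**2 + 14*O) (p(O) = (O**2 + 14*O)*(2*O) = 2*O*(O**2 + 14*O))
(o(-8, -10) + 378)*(-283 + p(w(1))) = (2*(-8) + 378)*(-283 + 2*(1/3)**2*(14 + 1/3)) = (-16 + 378)*(-283 + 2*(1/9)*(43/3)) = 362*(-283 + 86/27) = 362*(-7555/27) = -2734910/27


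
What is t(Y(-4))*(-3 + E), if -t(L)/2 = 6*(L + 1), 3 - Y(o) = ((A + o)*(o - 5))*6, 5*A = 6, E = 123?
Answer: 211968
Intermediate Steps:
A = 6/5 (A = (⅕)*6 = 6/5 ≈ 1.2000)
Y(o) = 3 - 6*(-5 + o)*(6/5 + o) (Y(o) = 3 - (6/5 + o)*(o - 5)*6 = 3 - (6/5 + o)*(-5 + o)*6 = 3 - (-5 + o)*(6/5 + o)*6 = 3 - 6*(-5 + o)*(6/5 + o))
t(L) = -12 - 12*L (t(L) = -12*(L + 1) = -12*(1 + L) = -2*(6 + 6*L) = -12 - 12*L)
t(Y(-4))*(-3 + E) = (-12 - 12*(39 - 6*(-4)² + (114/5)*(-4)))*(-3 + 123) = (-12 - 12*(39 - 6*16 - 456/5))*120 = (-12 - 12*(39 - 96 - 456/5))*120 = (-12 - 12*(-741/5))*120 = (-12 + 8892/5)*120 = (8832/5)*120 = 211968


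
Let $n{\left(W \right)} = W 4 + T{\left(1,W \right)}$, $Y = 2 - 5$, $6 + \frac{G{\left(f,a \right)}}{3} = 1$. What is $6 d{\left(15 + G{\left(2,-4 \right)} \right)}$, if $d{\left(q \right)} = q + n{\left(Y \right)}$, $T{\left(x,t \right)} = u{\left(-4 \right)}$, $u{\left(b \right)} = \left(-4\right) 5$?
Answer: $-192$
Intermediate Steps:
$u{\left(b \right)} = -20$
$T{\left(x,t \right)} = -20$
$G{\left(f,a \right)} = -15$ ($G{\left(f,a \right)} = -18 + 3 \cdot 1 = -18 + 3 = -15$)
$Y = -3$ ($Y = 2 - 5 = -3$)
$n{\left(W \right)} = -20 + 4 W$ ($n{\left(W \right)} = W 4 - 20 = 4 W - 20 = -20 + 4 W$)
$d{\left(q \right)} = -32 + q$ ($d{\left(q \right)} = q + \left(-20 + 4 \left(-3\right)\right) = q - 32 = -32 + q$)
$6 d{\left(15 + G{\left(2,-4 \right)} \right)} = 6 \left(-32 + \left(15 - 15\right)\right) = 6 \left(-32 + 0\right) = 6 \left(-32\right) = -192$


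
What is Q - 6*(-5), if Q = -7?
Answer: 23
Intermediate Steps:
Q - 6*(-5) = -7 - 6*(-5) = -7 + 30 = 23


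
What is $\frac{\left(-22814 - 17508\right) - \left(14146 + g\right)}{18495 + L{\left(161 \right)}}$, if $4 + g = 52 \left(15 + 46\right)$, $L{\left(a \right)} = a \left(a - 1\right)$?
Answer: $- \frac{57636}{44255} \approx -1.3024$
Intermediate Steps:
$L{\left(a \right)} = a \left(-1 + a\right)$
$g = 3168$ ($g = -4 + 52 \left(15 + 46\right) = -4 + 52 \cdot 61 = -4 + 3172 = 3168$)
$\frac{\left(-22814 - 17508\right) - \left(14146 + g\right)}{18495 + L{\left(161 \right)}} = \frac{\left(-22814 - 17508\right) - 17314}{18495 + 161 \left(-1 + 161\right)} = \frac{-40322 - 17314}{18495 + 161 \cdot 160} = \frac{-40322 - 17314}{18495 + 25760} = - \frac{57636}{44255}$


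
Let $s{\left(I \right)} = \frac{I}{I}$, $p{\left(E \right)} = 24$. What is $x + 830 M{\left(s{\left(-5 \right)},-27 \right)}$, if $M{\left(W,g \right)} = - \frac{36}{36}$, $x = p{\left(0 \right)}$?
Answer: $-806$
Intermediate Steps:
$x = 24$
$s{\left(I \right)} = 1$
$M{\left(W,g \right)} = -1$ ($M{\left(W,g \right)} = \left(-36\right) \frac{1}{36} = -1$)
$x + 830 M{\left(s{\left(-5 \right)},-27 \right)} = 24 + 830 \left(-1\right) = 24 - 830 = -806$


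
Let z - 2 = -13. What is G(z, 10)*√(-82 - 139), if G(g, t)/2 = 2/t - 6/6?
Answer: -8*I*√221/5 ≈ -23.786*I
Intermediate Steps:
z = -11 (z = 2 - 13 = -11)
G(g, t) = -2 + 4/t (G(g, t) = 2*(2/t - 6/6) = 2*(2/t - 6*⅙) = 2*(2/t - 1) = 2*(-1 + 2/t) = -2 + 4/t)
G(z, 10)*√(-82 - 139) = (-2 + 4/10)*√(-82 - 139) = (-2 + 4*(⅒))*√(-221) = (-2 + ⅖)*(I*√221) = -8*I*√221/5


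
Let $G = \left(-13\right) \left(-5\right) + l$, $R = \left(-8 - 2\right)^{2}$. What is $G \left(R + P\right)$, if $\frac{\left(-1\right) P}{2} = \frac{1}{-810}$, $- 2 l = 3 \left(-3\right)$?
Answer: $\frac{5629639}{810} \approx 6950.2$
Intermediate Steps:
$l = \frac{9}{2}$ ($l = - \frac{3 \left(-3\right)}{2} = \left(- \frac{1}{2}\right) \left(-9\right) = \frac{9}{2} \approx 4.5$)
$R = 100$ ($R = \left(-10\right)^{2} = 100$)
$G = \frac{139}{2}$ ($G = \left(-13\right) \left(-5\right) + \frac{9}{2} = 65 + \frac{9}{2} = \frac{139}{2} \approx 69.5$)
$P = \frac{1}{405}$ ($P = - \frac{2}{-810} = \left(-2\right) \left(- \frac{1}{810}\right) = \frac{1}{405} \approx 0.0024691$)
$G \left(R + P\right) = \frac{139 \left(100 + \frac{1}{405}\right)}{2} = \frac{139}{2} \cdot \frac{40501}{405} = \frac{5629639}{810}$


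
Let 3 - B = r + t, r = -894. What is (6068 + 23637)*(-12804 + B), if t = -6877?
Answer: -149416150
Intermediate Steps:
B = 7774 (B = 3 - (-894 - 6877) = 3 - 1*(-7771) = 3 + 7771 = 7774)
(6068 + 23637)*(-12804 + B) = (6068 + 23637)*(-12804 + 7774) = 29705*(-5030) = -149416150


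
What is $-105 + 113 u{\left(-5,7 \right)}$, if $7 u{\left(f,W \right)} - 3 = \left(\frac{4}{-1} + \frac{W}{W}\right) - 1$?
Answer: $- \frac{848}{7} \approx -121.14$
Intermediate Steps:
$u{\left(f,W \right)} = - \frac{1}{7}$ ($u{\left(f,W \right)} = \frac{3}{7} + \frac{\left(\frac{4}{-1} + \frac{W}{W}\right) - 1}{7} = \frac{3}{7} + \frac{\left(4 \left(-1\right) + 1\right) - 1}{7} = \frac{3}{7} + \frac{\left(-4 + 1\right) - 1}{7} = \frac{3}{7} + \frac{-3 - 1}{7} = \frac{3}{7} + \frac{1}{7} \left(-4\right) = \frac{3}{7} - \frac{4}{7} = - \frac{1}{7}$)
$-105 + 113 u{\left(-5,7 \right)} = -105 + 113 \left(- \frac{1}{7}\right) = -105 - \frac{113}{7} = - \frac{848}{7}$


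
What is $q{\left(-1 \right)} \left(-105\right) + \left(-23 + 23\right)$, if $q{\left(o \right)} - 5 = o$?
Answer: $-420$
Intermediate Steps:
$q{\left(o \right)} = 5 + o$
$q{\left(-1 \right)} \left(-105\right) + \left(-23 + 23\right) = \left(5 - 1\right) \left(-105\right) + \left(-23 + 23\right) = 4 \left(-105\right) + 0 = -420 + 0 = -420$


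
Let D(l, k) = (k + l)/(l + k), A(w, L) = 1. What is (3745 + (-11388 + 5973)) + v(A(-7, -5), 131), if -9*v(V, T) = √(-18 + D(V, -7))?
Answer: -1670 - I*√17/9 ≈ -1670.0 - 0.45812*I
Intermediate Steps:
D(l, k) = 1 (D(l, k) = (k + l)/(k + l) = 1)
v(V, T) = -I*√17/9 (v(V, T) = -√(-18 + 1)/9 = -I*√17/9)
(3745 + (-11388 + 5973)) + v(A(-7, -5), 131) = (3745 + (-11388 + 5973)) - I*√17/9 = (3745 - 5415) - I*√17/9 = -1670 - I*√17/9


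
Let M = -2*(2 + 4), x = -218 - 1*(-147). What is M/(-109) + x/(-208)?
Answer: 10235/22672 ≈ 0.45144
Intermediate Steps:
x = -71 (x = -218 + 147 = -71)
M = -12 (M = -2*6 = -12)
M/(-109) + x/(-208) = -12/(-109) - 71/(-208) = -12*(-1/109) - 71*(-1/208) = 12/109 + 71/208 = 10235/22672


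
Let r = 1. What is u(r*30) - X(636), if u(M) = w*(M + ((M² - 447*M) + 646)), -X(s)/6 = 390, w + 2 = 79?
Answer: -908878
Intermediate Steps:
w = 77 (w = -2 + 79 = 77)
X(s) = -2340 (X(s) = -6*390 = -2340)
u(M) = 49742 - 34342*M + 77*M² (u(M) = 77*(M + ((M² - 447*M) + 646)) = 77*(M + (646 + M² - 447*M)) = 77*(646 + M² - 446*M) = 49742 - 34342*M + 77*M²)
u(r*30) - X(636) = (49742 - 34342*30 + 77*(1*30)²) - 1*(-2340) = (49742 - 34342*30 + 77*30²) + 2340 = (49742 - 1030260 + 77*900) + 2340 = (49742 - 1030260 + 69300) + 2340 = -911218 + 2340 = -908878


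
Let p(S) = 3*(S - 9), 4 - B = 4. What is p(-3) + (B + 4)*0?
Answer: -36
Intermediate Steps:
B = 0 (B = 4 - 1*4 = 4 - 4 = 0)
p(S) = -27 + 3*S (p(S) = 3*(-9 + S) = -27 + 3*S)
p(-3) + (B + 4)*0 = (-27 + 3*(-3)) + (0 + 4)*0 = (-27 - 9) + 4*0 = -36 + 0 = -36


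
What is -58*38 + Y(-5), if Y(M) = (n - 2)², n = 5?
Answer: -2195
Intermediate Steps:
Y(M) = 9 (Y(M) = (5 - 2)² = 3² = 9)
-58*38 + Y(-5) = -58*38 + 9 = -2204 + 9 = -2195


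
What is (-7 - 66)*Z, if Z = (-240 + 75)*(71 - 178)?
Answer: -1288815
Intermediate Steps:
Z = 17655 (Z = -165*(-107) = 17655)
(-7 - 66)*Z = (-7 - 66)*17655 = -73*17655 = -1288815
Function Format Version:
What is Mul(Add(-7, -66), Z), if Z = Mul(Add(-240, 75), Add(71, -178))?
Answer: -1288815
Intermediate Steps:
Z = 17655 (Z = Mul(-165, -107) = 17655)
Mul(Add(-7, -66), Z) = Mul(Add(-7, -66), 17655) = Mul(-73, 17655) = -1288815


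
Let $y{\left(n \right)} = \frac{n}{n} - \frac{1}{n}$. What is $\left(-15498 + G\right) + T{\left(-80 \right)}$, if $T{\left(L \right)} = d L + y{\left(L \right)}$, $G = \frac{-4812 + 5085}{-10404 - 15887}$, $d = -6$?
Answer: $- \frac{31584951309}{2103280} \approx -15017.0$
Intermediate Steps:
$G = - \frac{273}{26291}$ ($G = \frac{273}{-26291} = 273 \left(- \frac{1}{26291}\right) = - \frac{273}{26291} \approx -0.010384$)
$y{\left(n \right)} = 1 - \frac{1}{n}$
$T{\left(L \right)} = - 6 L + \frac{-1 + L}{L}$
$\left(-15498 + G\right) + T{\left(-80 \right)} = \left(-15498 - \frac{273}{26291}\right) - - \frac{38481}{80} = - \frac{407458191}{26291} + \left(1 - - \frac{1}{80} + 480\right) = - \frac{407458191}{26291} + \left(1 + \frac{1}{80} + 480\right) = - \frac{407458191}{26291} + \frac{38481}{80} = - \frac{31584951309}{2103280}$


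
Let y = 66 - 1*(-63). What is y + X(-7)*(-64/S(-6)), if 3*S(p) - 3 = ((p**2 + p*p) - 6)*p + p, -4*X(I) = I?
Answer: 2467/19 ≈ 129.84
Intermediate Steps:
y = 129 (y = 66 + 63 = 129)
X(I) = -I/4
S(p) = 1 + p/3 + p*(-6 + 2*p**2)/3 (S(p) = 1 + (((p**2 + p*p) - 6)*p + p)/3 = 1 + (((p**2 + p**2) - 6)*p + p)/3 = 1 + ((2*p**2 - 6)*p + p)/3 = 1 + ((-6 + 2*p**2)*p + p)/3 = 1 + (p*(-6 + 2*p**2) + p)/3 = 1 + (p + p*(-6 + 2*p**2))/3 = 1 + (p/3 + p*(-6 + 2*p**2)/3) = 1 + p/3 + p*(-6 + 2*p**2)/3)
y + X(-7)*(-64/S(-6)) = 129 + (-1/4*(-7))*(-64/(1 - 5/3*(-6) + (2/3)*(-6)**3)) = 129 + 7*(-64/(1 + 10 + (2/3)*(-216)))/4 = 129 + 7*(-64/(1 + 10 - 144))/4 = 129 + 7*(-64/(-133))/4 = 129 + 7*(-64*(-1/133))/4 = 129 + (7/4)*(64/133) = 129 + 16/19 = 2467/19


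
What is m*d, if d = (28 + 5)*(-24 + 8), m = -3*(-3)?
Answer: -4752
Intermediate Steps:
m = 9
d = -528 (d = 33*(-16) = -528)
m*d = 9*(-528) = -4752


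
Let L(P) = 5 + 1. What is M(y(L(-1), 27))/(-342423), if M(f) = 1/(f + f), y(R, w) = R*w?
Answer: -1/110945052 ≈ -9.0135e-9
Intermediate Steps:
L(P) = 6
M(f) = 1/(2*f)
M(y(L(-1), 27))/(-342423) = (1/(2*((6*27))))/(-342423) = ((½)/162)*(-1/342423) = ((½)*(1/162))*(-1/342423) = (1/324)*(-1/342423) = -1/110945052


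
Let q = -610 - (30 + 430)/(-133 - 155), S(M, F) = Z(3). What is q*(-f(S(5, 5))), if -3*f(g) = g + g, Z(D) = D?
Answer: -43805/36 ≈ -1216.8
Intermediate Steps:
S(M, F) = 3
f(g) = -2*g/3 (f(g) = -(g + g)/3 = -2*g/3)
q = -43805/72 (q = -610 - 460/(-288) = -610 - 460*(-1)/288 = -610 - 1*(-115/72) = -610 + 115/72 = -43805/72 ≈ -608.40)
q*(-f(S(5, 5))) = -(-43805)*(-2/3*3)/72 = -(-43805)*(-2)/72 = -43805/72*2 = -43805/36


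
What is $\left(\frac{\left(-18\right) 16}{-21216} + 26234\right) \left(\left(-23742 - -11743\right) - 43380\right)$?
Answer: $- \frac{321071769743}{221} \approx -1.4528 \cdot 10^{9}$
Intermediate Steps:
$\left(\frac{\left(-18\right) 16}{-21216} + 26234\right) \left(\left(-23742 - -11743\right) - 43380\right) = \left(\left(-288\right) \left(- \frac{1}{21216}\right) + 26234\right) \left(\left(-23742 + 11743\right) - 43380\right) = \left(\frac{3}{221} + 26234\right) \left(-11999 - 43380\right) = \frac{5797717}{221} \left(-55379\right) = - \frac{321071769743}{221}$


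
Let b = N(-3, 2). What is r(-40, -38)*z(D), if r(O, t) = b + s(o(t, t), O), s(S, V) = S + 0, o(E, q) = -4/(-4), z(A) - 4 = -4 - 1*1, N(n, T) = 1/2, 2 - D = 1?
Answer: -3/2 ≈ -1.5000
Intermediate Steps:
D = 1 (D = 2 - 1*1 = 2 - 1 = 1)
N(n, T) = ½
z(A) = -1 (z(A) = 4 + (-4 - 1*1) = 4 + (-4 - 1) = 4 - 5 = -1)
o(E, q) = 1 (o(E, q) = -4*(-¼) = 1)
s(S, V) = S
b = ½ ≈ 0.50000
r(O, t) = 3/2 (r(O, t) = ½ + 1 = 3/2)
r(-40, -38)*z(D) = (3/2)*(-1) = -3/2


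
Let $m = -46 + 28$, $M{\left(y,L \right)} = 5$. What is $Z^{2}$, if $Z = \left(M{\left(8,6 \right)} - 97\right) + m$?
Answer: $12100$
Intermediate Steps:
$m = -18$
$Z = -110$ ($Z = \left(5 - 97\right) - 18 = -92 - 18 = -110$)
$Z^{2} = \left(-110\right)^{2} = 12100$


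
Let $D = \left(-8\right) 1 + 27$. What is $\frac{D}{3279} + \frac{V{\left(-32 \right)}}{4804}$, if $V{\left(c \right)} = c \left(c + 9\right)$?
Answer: $\frac{626155}{3938079} \approx 0.159$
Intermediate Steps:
$V{\left(c \right)} = c \left(9 + c\right)$
$D = 19$ ($D = -8 + 27 = 19$)
$\frac{D}{3279} + \frac{V{\left(-32 \right)}}{4804} = \frac{19}{3279} + \frac{\left(-32\right) \left(9 - 32\right)}{4804} = 19 \cdot \frac{1}{3279} + \left(-32\right) \left(-23\right) \frac{1}{4804} = \frac{19}{3279} + 736 \cdot \frac{1}{4804} = \frac{19}{3279} + \frac{184}{1201} = \frac{626155}{3938079}$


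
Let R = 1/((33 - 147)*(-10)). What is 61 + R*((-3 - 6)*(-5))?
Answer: 4639/76 ≈ 61.039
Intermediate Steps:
R = 1/1140 (R = -1/10/(-114) = -1/114*(-1/10) = 1/1140 ≈ 0.00087719)
61 + R*((-3 - 6)*(-5)) = 61 + ((-3 - 6)*(-5))/1140 = 61 + (-9*(-5))/1140 = 61 + (1/1140)*45 = 61 + 3/76 = 4639/76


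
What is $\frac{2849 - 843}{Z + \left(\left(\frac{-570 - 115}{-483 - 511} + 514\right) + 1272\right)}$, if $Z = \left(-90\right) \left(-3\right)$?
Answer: $\frac{1993964}{2044349} \approx 0.97535$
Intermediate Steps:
$Z = 270$
$\frac{2849 - 843}{Z + \left(\left(\frac{-570 - 115}{-483 - 511} + 514\right) + 1272\right)} = \frac{2849 - 843}{270 + \left(\left(\frac{-570 - 115}{-483 - 511} + 514\right) + 1272\right)} = \frac{2006}{270 + \left(\left(- \frac{685}{-994} + 514\right) + 1272\right)} = \frac{2006}{270 + \left(\left(\left(-685\right) \left(- \frac{1}{994}\right) + 514\right) + 1272\right)} = \frac{2006}{270 + \left(\left(\frac{685}{994} + 514\right) + 1272\right)} = \frac{2006}{270 + \left(\frac{511601}{994} + 1272\right)} = \frac{2006}{270 + \frac{1775969}{994}} = \frac{2006}{\frac{2044349}{994}} = 2006 \cdot \frac{994}{2044349} = \frac{1993964}{2044349}$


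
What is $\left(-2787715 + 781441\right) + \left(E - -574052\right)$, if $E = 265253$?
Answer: $-1166969$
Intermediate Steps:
$\left(-2787715 + 781441\right) + \left(E - -574052\right) = \left(-2787715 + 781441\right) + \left(265253 - -574052\right) = -2006274 + \left(265253 + 574052\right) = -2006274 + 839305 = -1166969$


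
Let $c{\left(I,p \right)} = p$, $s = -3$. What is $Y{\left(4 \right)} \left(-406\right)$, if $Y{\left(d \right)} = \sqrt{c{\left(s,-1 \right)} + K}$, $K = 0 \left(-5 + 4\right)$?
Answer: $- 406 i \approx - 406.0 i$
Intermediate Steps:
$K = 0$ ($K = 0 \left(-1\right) = 0$)
$Y{\left(d \right)} = i$ ($Y{\left(d \right)} = \sqrt{-1 + 0} = \sqrt{-1} = i$)
$Y{\left(4 \right)} \left(-406\right) = i \left(-406\right) = - 406 i$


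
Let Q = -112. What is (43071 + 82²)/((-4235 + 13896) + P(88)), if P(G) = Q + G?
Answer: 2165/419 ≈ 5.1671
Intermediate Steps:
P(G) = -112 + G
(43071 + 82²)/((-4235 + 13896) + P(88)) = (43071 + 82²)/((-4235 + 13896) + (-112 + 88)) = (43071 + 6724)/(9661 - 24) = 49795/9637 = 49795*(1/9637) = 2165/419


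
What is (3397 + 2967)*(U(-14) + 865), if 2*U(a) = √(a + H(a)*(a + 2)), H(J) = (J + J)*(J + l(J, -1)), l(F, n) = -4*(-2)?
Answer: 5504860 + 3182*I*√2030 ≈ 5.5049e+6 + 1.4337e+5*I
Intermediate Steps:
l(F, n) = 8
H(J) = 2*J*(8 + J) (H(J) = (J + J)*(J + 8) = (2*J)*(8 + J) = 2*J*(8 + J))
U(a) = √(a + 2*a*(2 + a)*(8 + a))/2 (U(a) = √(a + (2*a*(8 + a))*(a + 2))/2 = √(a + (2*a*(8 + a))*(2 + a))/2 = √(a + 2*a*(2 + a)*(8 + a))/2)
(3397 + 2967)*(U(-14) + 865) = (3397 + 2967)*(√(-14*(33 + 2*(-14)² + 20*(-14)))/2 + 865) = 6364*(√(-14*(33 + 2*196 - 280))/2 + 865) = 6364*(√(-14*(33 + 392 - 280))/2 + 865) = 6364*(√(-14*145)/2 + 865) = 6364*(√(-2030)/2 + 865) = 6364*((I*√2030)/2 + 865) = 6364*(I*√2030/2 + 865) = 6364*(865 + I*√2030/2) = 5504860 + 3182*I*√2030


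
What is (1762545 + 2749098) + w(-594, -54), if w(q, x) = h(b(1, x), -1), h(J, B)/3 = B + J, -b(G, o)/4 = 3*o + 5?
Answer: 4513524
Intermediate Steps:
b(G, o) = -20 - 12*o (b(G, o) = -4*(3*o + 5) = -4*(5 + 3*o) = -20 - 12*o)
h(J, B) = 3*B + 3*J (h(J, B) = 3*(B + J) = 3*B + 3*J)
w(q, x) = -63 - 36*x (w(q, x) = 3*(-1) + 3*(-20 - 12*x) = -3 + (-60 - 36*x) = -63 - 36*x)
(1762545 + 2749098) + w(-594, -54) = (1762545 + 2749098) + (-63 - 36*(-54)) = 4511643 + (-63 + 1944) = 4511643 + 1881 = 4513524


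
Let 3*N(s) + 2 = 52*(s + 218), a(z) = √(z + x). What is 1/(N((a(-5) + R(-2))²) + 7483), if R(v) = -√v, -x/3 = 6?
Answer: 32483/351549251 - 104*√46/351549251 ≈ 9.0393e-5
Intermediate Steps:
x = -18 (x = -3*6 = -18)
a(z) = √(-18 + z) (a(z) = √(z - 18) = √(-18 + z))
N(s) = 3778 + 52*s/3 (N(s) = -⅔ + (52*(s + 218))/3 = -⅔ + (52*(218 + s))/3 = -⅔ + (11336 + 52*s)/3 = -⅔ + (11336/3 + 52*s/3) = 3778 + 52*s/3)
1/(N((a(-5) + R(-2))²) + 7483) = 1/((3778 + 52*(√(-18 - 5) - √(-2))²/3) + 7483) = 1/((3778 + 52*(√(-23) - I*√2)²/3) + 7483) = 1/((3778 + 52*(I*√23 - I*√2)²/3) + 7483) = 1/(11261 + 52*(I*√23 - I*√2)²/3)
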